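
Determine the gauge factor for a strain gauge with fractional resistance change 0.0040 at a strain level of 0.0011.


GF = (dR/R) / epsilon
= 0.0040 / 0.0011
= 3.6364

3.6364


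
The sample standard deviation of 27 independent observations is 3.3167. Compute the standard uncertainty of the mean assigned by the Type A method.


u_A = s / sqrt(n)
u_A = 3.3167 / sqrt(27)
u_A = 3.3167 / 5.1961524
u_A = 0.6383

0.6383


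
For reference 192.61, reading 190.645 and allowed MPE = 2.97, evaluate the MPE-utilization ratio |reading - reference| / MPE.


e = indication - reference = 190.645 - 192.61 = -1.9650
|e| = 1.9650
ratio = |e| / MPE = 1.9650 / 2.97
ratio = 0.6616

0.6616


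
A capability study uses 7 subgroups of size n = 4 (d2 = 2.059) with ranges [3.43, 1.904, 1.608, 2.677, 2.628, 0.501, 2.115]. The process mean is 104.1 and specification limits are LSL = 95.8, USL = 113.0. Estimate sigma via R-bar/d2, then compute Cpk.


R_bar = (3.43 + 1.904 + 1.608 + 2.677 + 2.628 + 0.501 + 2.115) / 7 = 2.1232857
sigma = R_bar / d2 = 2.1232857 / 2.059 = 1.0312218
Cp = (USL - LSL)/(6*sigma) = (113.0 - 95.8)/(6*1.0312218) = 2.7799
Cpu = (113.0 - 104.1)/(3*1.0312218) = 2.8768
Cpl = (104.1 - 95.8)/(3*1.0312218) = 2.6829
Cpk = min(Cpu, Cpl) = 2.6829

2.6829


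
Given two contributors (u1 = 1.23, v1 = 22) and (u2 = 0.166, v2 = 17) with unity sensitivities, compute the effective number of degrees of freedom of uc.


uc = sqrt(u1^2 + u2^2) = sqrt(1.23^2 + 0.166^2) = 1.2411511
v_eff = uc^4 / (u1^4/v1 + u2^4/v2)
= 1.2411511^4 / (1.23^4/22 + 0.166^4/17)
= 2.3730049 / 0.10408405
v_eff = 22.7989

22.7989


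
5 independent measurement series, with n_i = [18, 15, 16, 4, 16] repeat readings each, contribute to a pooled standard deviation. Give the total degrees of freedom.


nu = sum_i (n_i - 1)
nu = ((18 - 1) + (15 - 1) + (16 - 1) + (4 - 1) + (16 - 1))
nu = 17 + 14 + 15 + 3 + 15
nu = 64

64


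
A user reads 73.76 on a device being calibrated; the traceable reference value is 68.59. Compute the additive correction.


Correction = standard - reading
= 68.59 - 73.76
= -5.1700

-5.1700


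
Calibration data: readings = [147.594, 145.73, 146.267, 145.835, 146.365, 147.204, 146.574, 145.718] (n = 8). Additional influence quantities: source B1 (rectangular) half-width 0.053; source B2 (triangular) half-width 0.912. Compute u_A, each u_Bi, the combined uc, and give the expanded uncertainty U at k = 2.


mean = (147.594 + 145.73 + 146.267 + 145.835 + 146.365 + 147.204 + 146.574 + 145.718) / 8 = 146.410875
s = sqrt(sum((x - mean)^2)/(n-1)) = 0.69215449
u_A = s / sqrt(n) = 0.69215449 / sqrt(8) = 0.24471357
u_B1 = 0.053 / sqrt(3) = 0.030599564
u_B2 = 0.912 / sqrt(6) = 0.37232244
uc = sqrt(0.24471357^2 + 0.030599564^2 + 0.37232244^2) = 0.44659273
U = k * uc = 2 * 0.44659273
U = 0.8932

0.8932


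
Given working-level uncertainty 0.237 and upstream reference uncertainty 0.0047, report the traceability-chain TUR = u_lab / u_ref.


TUR = u_lab / u_ref
= 0.237 / 0.0047
= 50.4255

50.4255


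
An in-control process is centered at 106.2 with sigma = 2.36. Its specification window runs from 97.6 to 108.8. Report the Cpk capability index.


Cpu = (USL - mean) / (3*sigma) = (108.8 - 106.2) / (3*2.36) = 0.3672
Cpl = (mean - LSL) / (3*sigma) = (106.2 - 97.6) / (3*2.36) = 1.2147
Cpk = min(Cpu, Cpl) = 0.3672

0.3672


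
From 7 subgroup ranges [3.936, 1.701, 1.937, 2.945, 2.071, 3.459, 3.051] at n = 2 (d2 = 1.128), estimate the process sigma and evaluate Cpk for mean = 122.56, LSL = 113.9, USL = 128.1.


R_bar = (3.936 + 1.701 + 1.937 + 2.945 + 2.071 + 3.459 + 3.051) / 7 = 2.7285714
sigma = R_bar / d2 = 2.7285714 / 1.128 = 2.4189463
Cp = (USL - LSL)/(6*sigma) = (128.1 - 113.9)/(6*2.4189463) = 0.9784
Cpu = (128.1 - 122.56)/(3*2.4189463) = 0.7634
Cpl = (122.56 - 113.9)/(3*2.4189463) = 1.1934
Cpk = min(Cpu, Cpl) = 0.7634

0.7634


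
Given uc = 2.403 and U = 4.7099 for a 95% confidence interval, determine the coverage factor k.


k = U / uc
k = 4.7099 / 2.403
k = 1.96

1.96


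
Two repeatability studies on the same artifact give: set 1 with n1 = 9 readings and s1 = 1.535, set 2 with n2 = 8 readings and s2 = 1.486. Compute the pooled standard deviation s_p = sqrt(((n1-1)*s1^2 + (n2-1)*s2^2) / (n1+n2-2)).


s_p = sqrt(((n1-1)*s1^2 + (n2-1)*s2^2) / (n1+n2-2))
numerator = (9-1)*1.535^2 + (8-1)*1.486^2 = 18.8498 + 15.457372 = 34.307172
denominator = 9 + 8 - 2 = 15
s_p^2 = 34.307172 / 15 = 2.2871448
s_p = sqrt(2.2871448) = 1.5123

1.5123


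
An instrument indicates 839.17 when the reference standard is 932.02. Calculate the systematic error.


Systematic error = measured - true
= 839.17 - 932.02
= -92.8500

-92.8500


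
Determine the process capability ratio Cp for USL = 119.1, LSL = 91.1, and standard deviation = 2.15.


Cp = (USL - LSL) / (6 * sigma)
= (119.1 - 91.1) / (6 * 2.15)
= 28.0000 / 12.9000
= 2.1705

2.1705


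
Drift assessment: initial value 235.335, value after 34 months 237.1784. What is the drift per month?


rate = (v2 - v1) / months
= (237.1784 - 235.335) / 34
= 1.8434 / 34
= 0.0542

0.0542


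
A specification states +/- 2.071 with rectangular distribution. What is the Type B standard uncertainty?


u_B = half_width / sqrt(3)
u_B = 2.071 / 1.7320508
u_B = 1.1957

1.1957


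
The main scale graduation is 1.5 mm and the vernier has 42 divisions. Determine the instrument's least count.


LC = MSD / n_div
= 1.5 / 42
= 0.0357

0.0357


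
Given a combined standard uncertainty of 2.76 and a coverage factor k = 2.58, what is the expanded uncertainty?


U = k * uc
U = 2.58 * 2.76
U = 7.1208

7.1208


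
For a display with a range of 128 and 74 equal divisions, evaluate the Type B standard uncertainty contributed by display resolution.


resolution = range / divisions
resolution = 128 / 74 = 1.7297297
u_res = resolution / (2*sqrt(3))
u_res = 1.7297297 / 3.4641016
u_res = 0.4993

0.4993


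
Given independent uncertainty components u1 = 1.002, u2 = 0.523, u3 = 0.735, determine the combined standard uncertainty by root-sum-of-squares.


uc = sqrt(1.002^2 + 0.523^2 + 0.735^2)
uc = sqrt(1.817758)
uc = 1.3482

1.3482


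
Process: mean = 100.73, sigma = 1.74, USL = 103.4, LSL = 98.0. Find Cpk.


Cpu = (USL - mean) / (3*sigma) = (103.4 - 100.73) / (3*1.74) = 0.5115
Cpl = (mean - LSL) / (3*sigma) = (100.73 - 98.0) / (3*1.74) = 0.5230
Cpk = min(Cpu, Cpl) = 0.5115

0.5115


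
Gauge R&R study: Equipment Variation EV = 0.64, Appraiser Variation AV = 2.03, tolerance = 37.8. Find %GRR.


GRR = sqrt(EV^2 + AV^2) = sqrt(0.64^2 + 2.03^2) = 2.1284971
%GRR = GRR / tol * 100 = 2.1284971 / 37.8 * 100
%GRR = 5.6309

5.6309


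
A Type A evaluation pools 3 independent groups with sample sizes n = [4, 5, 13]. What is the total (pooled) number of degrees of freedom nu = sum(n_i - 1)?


nu = sum_i (n_i - 1)
nu = ((4 - 1) + (5 - 1) + (13 - 1))
nu = 3 + 4 + 12
nu = 19

19


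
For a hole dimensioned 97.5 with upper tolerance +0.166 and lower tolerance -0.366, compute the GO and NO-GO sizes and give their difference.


GO = nominal - lower_tol (smallest hole = maximum material condition)
GO = 97.5 - 0.366 = 97.134
NO-GO = nominal + upper_tol (largest hole = least material condition)
NO-GO = 97.5 + 0.166 = 97.666
spread = NO-GO - GO = 97.666 - 97.134 = 0.5320

0.5320


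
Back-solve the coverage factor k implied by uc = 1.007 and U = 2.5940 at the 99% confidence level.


k = U / uc
k = 2.5940 / 1.007
k = 2.576

2.576


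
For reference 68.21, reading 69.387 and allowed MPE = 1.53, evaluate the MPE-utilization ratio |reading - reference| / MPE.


e = indication - reference = 69.387 - 68.21 = 1.1770
|e| = 1.1770
ratio = |e| / MPE = 1.1770 / 1.53
ratio = 0.7693

0.7693


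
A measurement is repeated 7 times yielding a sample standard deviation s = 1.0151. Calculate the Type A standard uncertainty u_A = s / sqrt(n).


u_A = s / sqrt(n)
u_A = 1.0151 / sqrt(7)
u_A = 1.0151 / 2.6457513
u_A = 0.3837

0.3837


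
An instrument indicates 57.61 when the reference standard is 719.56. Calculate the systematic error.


Systematic error = measured - true
= 57.61 - 719.56
= -661.9500

-661.9500


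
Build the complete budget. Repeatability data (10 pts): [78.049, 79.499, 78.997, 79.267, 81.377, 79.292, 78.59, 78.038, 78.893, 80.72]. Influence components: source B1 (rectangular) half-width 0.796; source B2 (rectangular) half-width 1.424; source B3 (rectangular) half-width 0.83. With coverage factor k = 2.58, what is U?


mean = (78.049 + 79.499 + 78.997 + 79.267 + 81.377 + 79.292 + 78.59 + 78.038 + 78.893 + 80.72) / 10 = 79.2722
s = sqrt(sum((x - mean)^2)/(n-1)) = 1.0688809
u_A = s / sqrt(n) = 1.0688809 / sqrt(10) = 0.33800982
u_B1 = 0.796 / sqrt(3) = 0.45957081
u_B2 = 1.424 / sqrt(3) = 0.82214678
u_B3 = 0.83 / sqrt(3) = 0.47920072
uc = sqrt(0.33800982^2 + 0.45957081^2 + 0.82214678^2 + 0.47920072^2) = 1.109511
U = k * uc = 2.58 * 1.109511
U = 2.8625

2.8625


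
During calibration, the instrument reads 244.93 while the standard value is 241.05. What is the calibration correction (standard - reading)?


Correction = standard - reading
= 241.05 - 244.93
= -3.8800

-3.8800


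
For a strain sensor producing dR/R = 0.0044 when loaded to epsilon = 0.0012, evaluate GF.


GF = (dR/R) / epsilon
= 0.0044 / 0.0012
= 3.6667

3.6667


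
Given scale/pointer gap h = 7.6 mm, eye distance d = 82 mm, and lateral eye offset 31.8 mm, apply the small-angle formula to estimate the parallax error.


error = h * offset / d
= 7.6 * 31.8 / 82
= 2.9473

2.9473


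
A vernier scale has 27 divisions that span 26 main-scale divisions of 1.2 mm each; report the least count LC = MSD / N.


LC = MSD / n_div
= 1.2 / 27
= 0.0444

0.0444


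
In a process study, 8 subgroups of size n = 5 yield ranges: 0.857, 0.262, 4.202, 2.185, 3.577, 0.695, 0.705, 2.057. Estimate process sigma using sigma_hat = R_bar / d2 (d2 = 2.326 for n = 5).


R_bar = (0.857 + 0.262 + 4.202 + 2.185 + 3.577 + 0.695 + 0.705 + 2.057) / 8
R_bar = 14.54 / 8 = 1.8175
sigma_hat = R_bar / d2 = 1.8175 / 2.326 = 0.7814

0.7814


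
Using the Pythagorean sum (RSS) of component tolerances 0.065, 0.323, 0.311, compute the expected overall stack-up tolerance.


RSS = sqrt(0.065^2 + 0.323^2 + 0.311^2)
= sqrt(0.205275)
= 0.4531

0.4531


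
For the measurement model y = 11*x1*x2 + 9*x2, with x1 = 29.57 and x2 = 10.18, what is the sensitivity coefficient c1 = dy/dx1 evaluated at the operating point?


y = 11*x1*x2 + 9*x2
dy/dx1 = 11*x2
Evaluate at x2 = 10.18: c1 = 11 * 10.18
c1 = 111.9800

111.9800


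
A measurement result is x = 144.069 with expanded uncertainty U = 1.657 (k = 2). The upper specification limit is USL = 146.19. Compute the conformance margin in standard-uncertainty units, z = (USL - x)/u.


u = U / k = 1.657 / 2 = 0.8285
margin = |USL - x| = |146.19 - 144.069| = 2.121
z = margin / u = 2.121 / 0.8285
z = 2.5600

2.5600


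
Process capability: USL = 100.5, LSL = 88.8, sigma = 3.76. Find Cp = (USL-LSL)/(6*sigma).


Cp = (USL - LSL) / (6 * sigma)
= (100.5 - 88.8) / (6 * 3.76)
= 11.7000 / 22.5600
= 0.5186

0.5186


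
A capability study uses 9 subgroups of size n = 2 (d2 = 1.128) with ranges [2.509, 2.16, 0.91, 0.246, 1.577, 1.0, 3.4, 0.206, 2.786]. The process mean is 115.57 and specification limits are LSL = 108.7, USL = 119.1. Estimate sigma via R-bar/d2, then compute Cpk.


R_bar = (2.509 + 2.16 + 0.91 + 0.246 + 1.577 + 1.0 + 3.4 + 0.206 + 2.786) / 9 = 1.6437778
sigma = R_bar / d2 = 1.6437778 / 1.128 = 1.4572498
Cp = (USL - LSL)/(6*sigma) = (119.1 - 108.7)/(6*1.4572498) = 1.1895
Cpu = (119.1 - 115.57)/(3*1.4572498) = 0.8075
Cpl = (115.57 - 108.7)/(3*1.4572498) = 1.5715
Cpk = min(Cpu, Cpl) = 0.8075

0.8075


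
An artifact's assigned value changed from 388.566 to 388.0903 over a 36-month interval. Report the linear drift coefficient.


rate = (v2 - v1) / months
= (388.0903 - 388.566) / 36
= -0.4757 / 36
= -0.0132

-0.0132


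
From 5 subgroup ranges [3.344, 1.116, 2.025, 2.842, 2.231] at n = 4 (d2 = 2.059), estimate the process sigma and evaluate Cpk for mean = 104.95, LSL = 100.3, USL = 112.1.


R_bar = (3.344 + 1.116 + 2.025 + 2.842 + 2.231) / 5 = 2.3116
sigma = R_bar / d2 = 2.3116 / 2.059 = 1.1226809
Cp = (USL - LSL)/(6*sigma) = (112.1 - 100.3)/(6*1.1226809) = 1.7518
Cpu = (112.1 - 104.95)/(3*1.1226809) = 2.1229
Cpl = (104.95 - 100.3)/(3*1.1226809) = 1.3806
Cpk = min(Cpu, Cpl) = 1.3806

1.3806


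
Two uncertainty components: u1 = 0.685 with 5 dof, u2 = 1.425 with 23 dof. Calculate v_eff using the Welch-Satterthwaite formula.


uc = sqrt(u1^2 + u2^2) = sqrt(0.685^2 + 1.425^2) = 1.5810914
v_eff = uc^4 / (u1^4/v1 + u2^4/v2)
= 1.5810914^4 / (0.685^4/5 + 1.425^4/23)
= 6.2492501 / 0.22331433
v_eff = 27.9841

27.9841


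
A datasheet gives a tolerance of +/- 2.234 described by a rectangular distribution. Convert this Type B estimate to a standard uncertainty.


u_B = half_width / sqrt(3)
u_B = 2.234 / 1.7320508
u_B = 1.2898

1.2898


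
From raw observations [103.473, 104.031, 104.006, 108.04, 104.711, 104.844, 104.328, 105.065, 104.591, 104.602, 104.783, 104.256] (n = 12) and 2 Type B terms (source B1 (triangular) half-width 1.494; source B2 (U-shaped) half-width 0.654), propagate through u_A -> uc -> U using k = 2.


mean = (103.473 + 104.031 + 104.006 + 108.04 + 104.711 + 104.844 + 104.328 + 105.065 + 104.591 + 104.602 + 104.783 + 104.256) / 12 = 104.7275
s = sqrt(sum((x - mean)^2)/(n-1)) = 1.1321431
u_A = s / sqrt(n) = 1.1321431 / sqrt(12) = 0.32682156
u_B1 = 1.494 / sqrt(6) = 0.60992295
u_B2 = 0.654 / sqrt(2) = 0.46244783
uc = sqrt(0.32682156^2 + 0.60992295^2 + 0.46244783^2) = 0.83227179
U = k * uc = 2 * 0.83227179
U = 1.6645

1.6645


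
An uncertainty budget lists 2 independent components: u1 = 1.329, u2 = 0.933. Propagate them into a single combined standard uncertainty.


uc = sqrt(1.329^2 + 0.933^2)
uc = sqrt(2.63673)
uc = 1.6238

1.6238


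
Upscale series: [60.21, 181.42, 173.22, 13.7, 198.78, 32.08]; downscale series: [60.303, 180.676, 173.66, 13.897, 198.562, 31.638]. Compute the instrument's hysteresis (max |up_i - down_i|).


|60.21 - 60.303| = 0.0930
|181.42 - 180.676| = 0.7440
|173.22 - 173.66| = 0.4400
|13.7 - 13.897| = 0.1970
|198.78 - 198.562| = 0.2180
|32.08 - 31.638| = 0.4420
hysteresis = max(diffs) = 0.7440

0.7440


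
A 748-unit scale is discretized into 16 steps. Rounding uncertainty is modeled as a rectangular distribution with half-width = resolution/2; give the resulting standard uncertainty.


resolution = range / divisions
resolution = 748 / 16 = 46.75
u_res = resolution / (2*sqrt(3))
u_res = 46.75 / 3.4641016
u_res = 13.4956

13.4956


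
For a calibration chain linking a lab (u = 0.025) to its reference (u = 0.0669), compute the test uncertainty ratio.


TUR = u_lab / u_ref
= 0.025 / 0.0669
= 0.3737

0.3737


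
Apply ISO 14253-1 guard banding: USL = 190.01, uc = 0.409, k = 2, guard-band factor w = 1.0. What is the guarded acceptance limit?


U = k * uc = 2 * 0.409 = 0.818
guard band g = w * U = 1.0 * 0.818 = 0.818
AL = USL - g = 190.01 - 0.818
AL = 189.1920

189.1920


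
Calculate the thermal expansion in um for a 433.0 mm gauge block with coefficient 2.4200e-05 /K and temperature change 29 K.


dL = L * alpha * dT
= 433.0 * 2.4200e-05 * 29
= 0.3038794 mm
dL_um = 0.3038794 * 1000 = 303.8794 um

303.8794


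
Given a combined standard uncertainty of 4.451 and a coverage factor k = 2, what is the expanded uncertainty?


U = k * uc
U = 2 * 4.451
U = 8.9020

8.9020


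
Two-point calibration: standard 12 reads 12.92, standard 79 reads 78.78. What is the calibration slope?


slope = (y2 - y1) / (x2 - x1)
= (78.78 - 12.92) / (79 - 12)
= 65.8600 / 67
= 0.9830

0.9830


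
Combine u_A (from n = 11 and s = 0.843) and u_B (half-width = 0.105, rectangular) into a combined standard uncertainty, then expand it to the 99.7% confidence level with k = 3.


u_A = s / sqrt(n) = 0.843 / sqrt(11) = 0.25417406
u_B = half_width / sqrt(3) = 0.105 / sqrt(3) = 0.060621778
uc = sqrt(u_A^2 + u_B^2) = sqrt(0.25417406^2 + 0.060621778^2) = 0.26130337
U = k * uc = 3 * 0.26130337
U = 0.7839

0.7839


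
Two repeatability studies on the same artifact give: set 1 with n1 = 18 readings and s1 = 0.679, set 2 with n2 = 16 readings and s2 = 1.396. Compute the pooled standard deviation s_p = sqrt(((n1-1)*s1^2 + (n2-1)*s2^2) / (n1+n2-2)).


s_p = sqrt(((n1-1)*s1^2 + (n2-1)*s2^2) / (n1+n2-2))
numerator = (18-1)*0.679^2 + (16-1)*1.396^2 = 7.837697 + 29.23224 = 37.069937
denominator = 18 + 16 - 2 = 32
s_p^2 = 37.069937 / 32 = 1.1584355
s_p = sqrt(1.1584355) = 1.0763

1.0763


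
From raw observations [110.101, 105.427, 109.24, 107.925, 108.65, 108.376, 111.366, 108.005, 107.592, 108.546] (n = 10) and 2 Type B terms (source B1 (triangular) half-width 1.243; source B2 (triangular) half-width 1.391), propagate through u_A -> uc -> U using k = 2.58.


mean = (110.101 + 105.427 + 109.24 + 107.925 + 108.65 + 108.376 + 111.366 + 108.005 + 107.592 + 108.546) / 10 = 108.5228
s = sqrt(sum((x - mean)^2)/(n-1)) = 1.5706684
u_A = s / sqrt(n) = 1.5706684 / sqrt(10) = 0.49668896
u_B1 = 1.243 / sqrt(6) = 0.50745263
u_B2 = 1.391 / sqrt(6) = 0.56787337
uc = sqrt(0.49668896^2 + 0.50745263^2 + 0.56787337^2) = 0.90922399
U = k * uc = 2.58 * 0.90922399
U = 2.3458

2.3458


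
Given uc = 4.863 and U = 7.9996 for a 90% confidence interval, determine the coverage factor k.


k = U / uc
k = 7.9996 / 4.863
k = 1.645

1.645


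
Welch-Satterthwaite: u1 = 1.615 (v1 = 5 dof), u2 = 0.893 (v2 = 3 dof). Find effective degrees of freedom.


uc = sqrt(u1^2 + u2^2) = sqrt(1.615^2 + 0.893^2) = 1.8454468
v_eff = uc^4 / (u1^4/v1 + u2^4/v2)
= 1.8454468^4 / (1.615^4/5 + 0.893^4/3)
= 11.598615 / 1.5725425
v_eff = 7.3757

7.3757


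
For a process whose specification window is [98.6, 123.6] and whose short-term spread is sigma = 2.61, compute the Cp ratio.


Cp = (USL - LSL) / (6 * sigma)
= (123.6 - 98.6) / (6 * 2.61)
= 25.0000 / 15.6600
= 1.5964

1.5964


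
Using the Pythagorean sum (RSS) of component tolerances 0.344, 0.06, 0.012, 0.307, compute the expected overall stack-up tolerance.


RSS = sqrt(0.344^2 + 0.06^2 + 0.012^2 + 0.307^2)
= sqrt(0.216329)
= 0.4651

0.4651


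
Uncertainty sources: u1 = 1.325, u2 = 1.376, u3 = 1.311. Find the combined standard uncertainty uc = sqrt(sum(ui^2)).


uc = sqrt(1.325^2 + 1.376^2 + 1.311^2)
uc = sqrt(5.367722)
uc = 2.3168

2.3168


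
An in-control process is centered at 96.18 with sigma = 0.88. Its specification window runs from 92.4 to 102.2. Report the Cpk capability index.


Cpu = (USL - mean) / (3*sigma) = (102.2 - 96.18) / (3*0.88) = 2.2803
Cpl = (mean - LSL) / (3*sigma) = (96.18 - 92.4) / (3*0.88) = 1.4318
Cpk = min(Cpu, Cpl) = 1.4318

1.4318


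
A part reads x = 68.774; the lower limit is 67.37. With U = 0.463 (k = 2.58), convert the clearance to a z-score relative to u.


u = U / k = 0.463 / 2.58 = 0.17945736
margin = |LSL - x| = |67.37 - 68.774| = 1.404
z = margin / u = 1.404 / 0.17945736
z = 7.8236

7.8236


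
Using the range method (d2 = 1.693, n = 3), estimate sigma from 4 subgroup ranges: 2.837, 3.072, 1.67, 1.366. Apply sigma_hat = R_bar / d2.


R_bar = (2.837 + 3.072 + 1.67 + 1.366) / 4
R_bar = 8.945 / 4 = 2.23625
sigma_hat = R_bar / d2 = 2.23625 / 1.693 = 1.3209

1.3209


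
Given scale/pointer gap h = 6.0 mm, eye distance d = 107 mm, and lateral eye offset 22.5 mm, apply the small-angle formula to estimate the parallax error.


error = h * offset / d
= 6.0 * 22.5 / 107
= 1.2617

1.2617


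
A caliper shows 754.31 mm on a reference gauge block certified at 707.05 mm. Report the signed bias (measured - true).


Systematic error = measured - true
= 754.31 - 707.05
= 47.2600

47.2600


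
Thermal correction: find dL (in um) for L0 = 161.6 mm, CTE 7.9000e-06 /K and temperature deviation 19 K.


dL = L * alpha * dT
= 161.6 * 7.9000e-06 * 19
= 0.0242562 mm
dL_um = 0.0242562 * 1000 = 24.2562 um

24.2562


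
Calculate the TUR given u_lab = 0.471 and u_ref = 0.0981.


TUR = u_lab / u_ref
= 0.471 / 0.0981
= 4.8012

4.8012


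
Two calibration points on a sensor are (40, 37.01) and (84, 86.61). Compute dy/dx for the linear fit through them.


slope = (y2 - y1) / (x2 - x1)
= (86.61 - 37.01) / (84 - 40)
= 49.6000 / 44
= 1.1273

1.1273


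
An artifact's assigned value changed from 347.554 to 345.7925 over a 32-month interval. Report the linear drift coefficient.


rate = (v2 - v1) / months
= (345.7925 - 347.554) / 32
= -1.7615 / 32
= -0.0550

-0.0550


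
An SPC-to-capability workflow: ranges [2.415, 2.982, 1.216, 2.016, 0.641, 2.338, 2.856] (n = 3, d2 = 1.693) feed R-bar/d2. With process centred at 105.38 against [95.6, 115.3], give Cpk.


R_bar = (2.415 + 2.982 + 1.216 + 2.016 + 0.641 + 2.338 + 2.856) / 7 = 2.0662857
sigma = R_bar / d2 = 2.0662857 / 1.693 = 1.2204877
Cp = (USL - LSL)/(6*sigma) = (115.3 - 95.6)/(6*1.2204877) = 2.6902
Cpu = (115.3 - 105.38)/(3*1.2204877) = 2.7093
Cpl = (105.38 - 95.6)/(3*1.2204877) = 2.6711
Cpk = min(Cpu, Cpl) = 2.6711

2.6711


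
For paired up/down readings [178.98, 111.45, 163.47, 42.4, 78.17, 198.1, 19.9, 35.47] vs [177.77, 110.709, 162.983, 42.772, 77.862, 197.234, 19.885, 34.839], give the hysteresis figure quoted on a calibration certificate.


|178.98 - 177.77| = 1.2100
|111.45 - 110.709| = 0.7410
|163.47 - 162.983| = 0.4870
|42.4 - 42.772| = 0.3720
|78.17 - 77.862| = 0.3080
|198.1 - 197.234| = 0.8660
|19.9 - 19.885| = 0.0150
|35.47 - 34.839| = 0.6310
hysteresis = max(diffs) = 1.2100

1.2100


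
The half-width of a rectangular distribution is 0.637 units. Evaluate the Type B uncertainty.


u_B = half_width / sqrt(3)
u_B = 0.637 / 1.7320508
u_B = 0.3678

0.3678


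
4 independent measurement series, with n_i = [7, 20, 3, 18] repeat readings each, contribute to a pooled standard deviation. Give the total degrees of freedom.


nu = sum_i (n_i - 1)
nu = ((7 - 1) + (20 - 1) + (3 - 1) + (18 - 1))
nu = 6 + 19 + 2 + 17
nu = 44

44


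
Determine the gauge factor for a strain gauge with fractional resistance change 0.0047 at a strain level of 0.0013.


GF = (dR/R) / epsilon
= 0.0047 / 0.0013
= 3.6154

3.6154


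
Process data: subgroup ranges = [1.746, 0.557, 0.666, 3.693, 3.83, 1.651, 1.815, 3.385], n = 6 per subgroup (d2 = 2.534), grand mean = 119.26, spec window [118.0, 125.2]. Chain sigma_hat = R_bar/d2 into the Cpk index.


R_bar = (1.746 + 0.557 + 0.666 + 3.693 + 3.83 + 1.651 + 1.815 + 3.385) / 8 = 2.167875
sigma = R_bar / d2 = 2.167875 / 2.534 = 0.855515
Cp = (USL - LSL)/(6*sigma) = (125.2 - 118.0)/(6*0.855515) = 1.4027
Cpu = (125.2 - 119.26)/(3*0.855515) = 2.3144
Cpl = (119.26 - 118.0)/(3*0.855515) = 0.4909
Cpk = min(Cpu, Cpl) = 0.4909

0.4909


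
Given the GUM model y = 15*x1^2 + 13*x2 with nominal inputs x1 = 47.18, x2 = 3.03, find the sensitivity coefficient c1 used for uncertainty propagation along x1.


y = 15*x1^2 + 13*x2
dy/dx1 = 2*15*x1
Evaluate at x1 = 47.18: c1 = 30 * 47.18
c1 = 1415.4000

1415.4000


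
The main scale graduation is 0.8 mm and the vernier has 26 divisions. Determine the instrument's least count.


LC = MSD / n_div
= 0.8 / 26
= 0.0308

0.0308


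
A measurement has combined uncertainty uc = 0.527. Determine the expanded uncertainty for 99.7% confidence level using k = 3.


U = k * uc
U = 3 * 0.527
U = 1.5810

1.5810


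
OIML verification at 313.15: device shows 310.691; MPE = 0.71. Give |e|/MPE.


e = indication - reference = 310.691 - 313.15 = -2.4590
|e| = 2.4590
ratio = |e| / MPE = 2.4590 / 0.71
ratio = 3.4634

3.4634


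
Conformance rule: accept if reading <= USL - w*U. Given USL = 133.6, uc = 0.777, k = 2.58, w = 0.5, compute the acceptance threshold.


U = k * uc = 2.58 * 0.777 = 2.00466
guard band g = w * U = 0.5 * 2.00466 = 1.00233
AL = USL - g = 133.6 - 1.00233
AL = 132.5977

132.5977


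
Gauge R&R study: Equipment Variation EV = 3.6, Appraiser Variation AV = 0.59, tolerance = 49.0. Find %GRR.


GRR = sqrt(EV^2 + AV^2) = sqrt(3.6^2 + 0.59^2) = 3.6480269
%GRR = GRR / tol * 100 = 3.6480269 / 49.0 * 100
%GRR = 7.4450

7.4450


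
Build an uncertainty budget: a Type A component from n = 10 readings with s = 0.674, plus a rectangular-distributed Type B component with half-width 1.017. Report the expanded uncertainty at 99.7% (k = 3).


u_A = s / sqrt(n) = 0.674 / sqrt(10) = 0.21313751
u_B = half_width / sqrt(3) = 1.017 / sqrt(3) = 0.58716522
uc = sqrt(u_A^2 + u_B^2) = sqrt(0.21313751^2 + 0.58716522^2) = 0.62465238
U = k * uc = 3 * 0.62465238
U = 1.8740

1.8740


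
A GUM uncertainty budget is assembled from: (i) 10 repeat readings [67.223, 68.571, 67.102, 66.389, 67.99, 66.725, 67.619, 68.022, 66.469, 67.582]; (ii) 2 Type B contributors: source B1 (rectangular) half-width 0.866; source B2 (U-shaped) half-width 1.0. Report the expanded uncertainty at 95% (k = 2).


mean = (67.223 + 68.571 + 67.102 + 66.389 + 67.99 + 66.725 + 67.619 + 68.022 + 66.469 + 67.582) / 10 = 67.3692
s = sqrt(sum((x - mean)^2)/(n-1)) = 0.71821257
u_A = s / sqrt(n) = 0.71821257 / sqrt(10) = 0.22711876
u_B1 = 0.866 / sqrt(3) = 0.49998533
u_B2 = 1.0 / sqrt(2) = 0.70710678
uc = sqrt(0.22711876^2 + 0.49998533^2 + 0.70710678^2) = 0.89530345
U = k * uc = 2 * 0.89530345
U = 1.7906

1.7906


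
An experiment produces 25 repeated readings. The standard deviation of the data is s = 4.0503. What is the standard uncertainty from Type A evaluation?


u_A = s / sqrt(n)
u_A = 4.0503 / sqrt(25)
u_A = 4.0503 / 5
u_A = 0.8101

0.8101


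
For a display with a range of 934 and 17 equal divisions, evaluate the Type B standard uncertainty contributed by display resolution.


resolution = range / divisions
resolution = 934 / 17 = 54.941176
u_res = resolution / (2*sqrt(3))
u_res = 54.941176 / 3.4641016
u_res = 15.8602

15.8602


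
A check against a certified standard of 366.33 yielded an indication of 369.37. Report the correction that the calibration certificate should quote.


Correction = standard - reading
= 366.33 - 369.37
= -3.0400

-3.0400


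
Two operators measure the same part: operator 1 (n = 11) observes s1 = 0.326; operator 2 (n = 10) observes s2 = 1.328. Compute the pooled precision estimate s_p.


s_p = sqrt(((n1-1)*s1^2 + (n2-1)*s2^2) / (n1+n2-2))
numerator = (11-1)*0.326^2 + (10-1)*1.328^2 = 1.06276 + 15.872256 = 16.935016
denominator = 11 + 10 - 2 = 19
s_p^2 = 16.935016 / 19 = 0.89131663
s_p = sqrt(0.89131663) = 0.9441

0.9441


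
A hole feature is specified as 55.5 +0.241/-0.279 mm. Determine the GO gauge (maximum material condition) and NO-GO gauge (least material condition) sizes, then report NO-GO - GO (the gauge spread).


GO = nominal - lower_tol (smallest hole = maximum material condition)
GO = 55.5 - 0.279 = 55.221
NO-GO = nominal + upper_tol (largest hole = least material condition)
NO-GO = 55.5 + 0.241 = 55.741
spread = NO-GO - GO = 55.741 - 55.221 = 0.5200

0.5200


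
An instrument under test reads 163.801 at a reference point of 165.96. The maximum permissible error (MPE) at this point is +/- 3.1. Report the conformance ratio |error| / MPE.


e = indication - reference = 163.801 - 165.96 = -2.1590
|e| = 2.1590
ratio = |e| / MPE = 2.1590 / 3.1
ratio = 0.6965

0.6965


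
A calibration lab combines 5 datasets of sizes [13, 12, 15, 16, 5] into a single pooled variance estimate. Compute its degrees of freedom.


nu = sum_i (n_i - 1)
nu = ((13 - 1) + (12 - 1) + (15 - 1) + (16 - 1) + (5 - 1))
nu = 12 + 11 + 14 + 15 + 4
nu = 56

56


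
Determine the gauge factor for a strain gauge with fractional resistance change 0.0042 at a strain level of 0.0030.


GF = (dR/R) / epsilon
= 0.0042 / 0.0030
= 1.4000

1.4000


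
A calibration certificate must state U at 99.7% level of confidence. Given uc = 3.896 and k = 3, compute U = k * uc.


U = k * uc
U = 3 * 3.896
U = 11.6880

11.6880


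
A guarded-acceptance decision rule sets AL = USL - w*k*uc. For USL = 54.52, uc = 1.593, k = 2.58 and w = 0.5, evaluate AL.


U = k * uc = 2.58 * 1.593 = 4.10994
guard band g = w * U = 0.5 * 4.10994 = 2.05497
AL = USL - g = 54.52 - 2.05497
AL = 52.4650

52.4650


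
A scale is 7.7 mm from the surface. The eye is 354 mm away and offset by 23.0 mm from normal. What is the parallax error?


error = h * offset / d
= 7.7 * 23.0 / 354
= 0.5003

0.5003


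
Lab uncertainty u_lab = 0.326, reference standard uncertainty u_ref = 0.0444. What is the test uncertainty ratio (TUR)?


TUR = u_lab / u_ref
= 0.326 / 0.0444
= 7.3423

7.3423


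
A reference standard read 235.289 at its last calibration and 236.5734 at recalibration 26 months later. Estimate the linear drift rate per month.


rate = (v2 - v1) / months
= (236.5734 - 235.289) / 26
= 1.2844 / 26
= 0.0494

0.0494


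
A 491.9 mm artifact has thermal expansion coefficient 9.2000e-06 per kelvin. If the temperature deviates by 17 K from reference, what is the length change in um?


dL = L * alpha * dT
= 491.9 * 9.2000e-06 * 17
= 0.0769332 mm
dL_um = 0.0769332 * 1000 = 76.9332 um

76.9332


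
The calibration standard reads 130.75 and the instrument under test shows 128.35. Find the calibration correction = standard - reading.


Correction = standard - reading
= 130.75 - 128.35
= 2.4000

2.4000


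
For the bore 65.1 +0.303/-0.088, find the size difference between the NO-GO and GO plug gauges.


GO = nominal - lower_tol (smallest hole = maximum material condition)
GO = 65.1 - 0.088 = 65.012
NO-GO = nominal + upper_tol (largest hole = least material condition)
NO-GO = 65.1 + 0.303 = 65.403
spread = NO-GO - GO = 65.403 - 65.012 = 0.3910

0.3910


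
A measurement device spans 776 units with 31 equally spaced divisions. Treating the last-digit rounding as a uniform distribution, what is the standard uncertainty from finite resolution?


resolution = range / divisions
resolution = 776 / 31 = 25.032258
u_res = resolution / (2*sqrt(3))
u_res = 25.032258 / 3.4641016
u_res = 7.2262

7.2262


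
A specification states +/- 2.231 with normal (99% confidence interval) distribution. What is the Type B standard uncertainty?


u_B = half_width / 2.576
u_B = 2.231 / 2.576
u_B = 0.8661

0.8661


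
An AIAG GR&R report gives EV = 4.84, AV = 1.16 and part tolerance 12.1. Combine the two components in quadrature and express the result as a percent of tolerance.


GRR = sqrt(EV^2 + AV^2) = sqrt(4.84^2 + 1.16^2) = 4.9770674
%GRR = GRR / tol * 100 = 4.9770674 / 12.1 * 100
%GRR = 41.1328

41.1328


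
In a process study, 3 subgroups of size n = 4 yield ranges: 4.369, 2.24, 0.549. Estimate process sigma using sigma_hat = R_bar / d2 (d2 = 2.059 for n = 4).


R_bar = (4.369 + 2.24 + 0.549) / 3
R_bar = 7.158 / 3 = 2.386
sigma_hat = R_bar / d2 = 2.386 / 2.059 = 1.1588

1.1588


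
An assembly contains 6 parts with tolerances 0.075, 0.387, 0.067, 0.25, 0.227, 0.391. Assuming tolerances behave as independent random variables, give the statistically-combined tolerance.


RSS = sqrt(0.075^2 + 0.387^2 + 0.067^2 + 0.25^2 + 0.227^2 + 0.391^2)
= sqrt(0.426793)
= 0.6533

0.6533


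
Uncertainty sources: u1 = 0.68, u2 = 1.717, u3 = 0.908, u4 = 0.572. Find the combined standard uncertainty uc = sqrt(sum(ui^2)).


uc = sqrt(0.68^2 + 1.717^2 + 0.908^2 + 0.572^2)
uc = sqrt(4.562137)
uc = 2.1359

2.1359


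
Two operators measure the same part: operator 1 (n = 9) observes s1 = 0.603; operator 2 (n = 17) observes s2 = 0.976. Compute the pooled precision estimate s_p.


s_p = sqrt(((n1-1)*s1^2 + (n2-1)*s2^2) / (n1+n2-2))
numerator = (9-1)*0.603^2 + (17-1)*0.976^2 = 2.908872 + 15.241216 = 18.150088
denominator = 9 + 17 - 2 = 24
s_p^2 = 18.150088 / 24 = 0.75625367
s_p = sqrt(0.75625367) = 0.8696

0.8696


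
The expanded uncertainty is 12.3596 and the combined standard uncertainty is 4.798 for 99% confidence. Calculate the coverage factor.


k = U / uc
k = 12.3596 / 4.798
k = 2.576

2.576


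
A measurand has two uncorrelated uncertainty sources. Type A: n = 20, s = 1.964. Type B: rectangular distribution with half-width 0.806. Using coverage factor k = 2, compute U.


u_A = s / sqrt(n) = 1.964 / sqrt(20) = 0.43916375
u_B = half_width / sqrt(3) = 0.806 / sqrt(3) = 0.46534432
uc = sqrt(u_A^2 + u_B^2) = sqrt(0.43916375^2 + 0.46534432^2) = 0.63985165
U = k * uc = 2 * 0.63985165
U = 1.2797

1.2797


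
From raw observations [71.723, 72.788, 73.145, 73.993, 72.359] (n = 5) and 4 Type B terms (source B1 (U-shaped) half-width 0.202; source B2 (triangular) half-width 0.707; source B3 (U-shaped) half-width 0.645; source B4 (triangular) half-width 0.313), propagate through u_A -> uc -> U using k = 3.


mean = (71.723 + 72.788 + 73.145 + 73.993 + 72.359) / 5 = 72.8016
s = sqrt(sum((x - mean)^2)/(n-1)) = 0.85100165
u_A = s / sqrt(n) = 0.85100165 / sqrt(5) = 0.38057951
u_B1 = 0.202 / sqrt(2) = 0.14283557
u_B2 = 0.707 / sqrt(6) = 0.28863154
u_B3 = 0.645 / sqrt(2) = 0.45608387
u_B4 = 0.313 / sqrt(6) = 0.12778171
uc = sqrt(0.38057951^2 + 0.14283557^2 + 0.28863154^2 + 0.45608387^2 + 0.12778171^2) = 0.68767114
U = k * uc = 3 * 0.68767114
U = 2.0630

2.0630


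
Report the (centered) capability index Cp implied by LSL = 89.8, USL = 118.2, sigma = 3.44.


Cp = (USL - LSL) / (6 * sigma)
= (118.2 - 89.8) / (6 * 3.44)
= 28.4000 / 20.6400
= 1.3760

1.3760


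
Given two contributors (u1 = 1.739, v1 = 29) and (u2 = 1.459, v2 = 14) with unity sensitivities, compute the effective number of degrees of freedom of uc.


uc = sqrt(u1^2 + u2^2) = sqrt(1.739^2 + 1.459^2) = 2.2699784
v_eff = uc^4 / (u1^4/v1 + u2^4/v2)
= 2.2699784^4 / (1.739^4/29 + 1.459^4/14)
= 26.551368 / 0.6390185
v_eff = 41.5502

41.5502


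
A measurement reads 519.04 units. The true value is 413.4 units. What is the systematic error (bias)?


Systematic error = measured - true
= 519.04 - 413.4
= 105.6400

105.6400


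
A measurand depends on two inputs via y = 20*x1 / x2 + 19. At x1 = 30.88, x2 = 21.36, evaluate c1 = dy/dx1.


y = 20*x1 / x2 + 19
dy/dx1 = 20/x2
Evaluate at x2 = 21.36: c1 = 20 / 21.36
c1 = 0.9363

0.9363


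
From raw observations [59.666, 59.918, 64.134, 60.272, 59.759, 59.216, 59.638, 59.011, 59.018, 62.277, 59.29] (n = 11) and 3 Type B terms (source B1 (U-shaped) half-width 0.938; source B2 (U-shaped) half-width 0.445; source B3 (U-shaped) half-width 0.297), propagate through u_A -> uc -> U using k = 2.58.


mean = (59.666 + 59.918 + 64.134 + 60.272 + 59.759 + 59.216 + 59.638 + 59.011 + 59.018 + 62.277 + 59.29) / 11 = 60.19990909
s = sqrt(sum((x - mean)^2)/(n-1)) = 1.5898954
u_A = s / sqrt(n) = 1.5898954 / sqrt(11) = 0.4793715
u_B1 = 0.938 / sqrt(2) = 0.66326616
u_B2 = 0.445 / sqrt(2) = 0.31466252
u_B3 = 0.297 / sqrt(2) = 0.21001071
uc = sqrt(0.4793715^2 + 0.66326616^2 + 0.31466252^2 + 0.21001071^2) = 0.9015742
U = k * uc = 2.58 * 0.9015742
U = 2.3261

2.3261


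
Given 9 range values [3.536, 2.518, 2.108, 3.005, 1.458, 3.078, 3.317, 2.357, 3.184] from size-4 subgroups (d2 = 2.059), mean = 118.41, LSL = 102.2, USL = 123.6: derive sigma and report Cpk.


R_bar = (3.536 + 2.518 + 2.108 + 3.005 + 1.458 + 3.078 + 3.317 + 2.357 + 3.184) / 9 = 2.729
sigma = R_bar / d2 = 2.729 / 2.059 = 1.3254007
Cp = (USL - LSL)/(6*sigma) = (123.6 - 102.2)/(6*1.3254007) = 2.6910
Cpu = (123.6 - 118.41)/(3*1.3254007) = 1.3053
Cpl = (118.41 - 102.2)/(3*1.3254007) = 4.0768
Cpk = min(Cpu, Cpl) = 1.3053

1.3053


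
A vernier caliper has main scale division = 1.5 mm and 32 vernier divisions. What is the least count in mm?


LC = MSD / n_div
= 1.5 / 32
= 0.0469

0.0469


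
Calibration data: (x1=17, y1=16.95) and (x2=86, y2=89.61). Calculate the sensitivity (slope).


slope = (y2 - y1) / (x2 - x1)
= (89.61 - 16.95) / (86 - 17)
= 72.6600 / 69
= 1.0530

1.0530


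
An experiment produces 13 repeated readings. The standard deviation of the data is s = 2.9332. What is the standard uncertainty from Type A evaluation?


u_A = s / sqrt(n)
u_A = 2.9332 / sqrt(13)
u_A = 2.9332 / 3.6055513
u_A = 0.8135

0.8135


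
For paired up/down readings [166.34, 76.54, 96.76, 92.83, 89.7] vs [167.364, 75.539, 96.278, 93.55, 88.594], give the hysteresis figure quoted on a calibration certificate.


|166.34 - 167.364| = 1.0240
|76.54 - 75.539| = 1.0010
|96.76 - 96.278| = 0.4820
|92.83 - 93.55| = 0.7200
|89.7 - 88.594| = 1.1060
hysteresis = max(diffs) = 1.1060

1.1060


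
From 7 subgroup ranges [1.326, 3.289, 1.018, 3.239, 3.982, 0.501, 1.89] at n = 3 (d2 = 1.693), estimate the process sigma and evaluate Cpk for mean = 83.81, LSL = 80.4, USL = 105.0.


R_bar = (1.326 + 3.289 + 1.018 + 3.239 + 3.982 + 0.501 + 1.89) / 7 = 2.1778571
sigma = R_bar / d2 = 2.1778571 / 1.693 = 1.2863893
Cp = (USL - LSL)/(6*sigma) = (105.0 - 80.4)/(6*1.2863893) = 3.1872
Cpu = (105.0 - 83.81)/(3*1.2863893) = 5.4908
Cpl = (83.81 - 80.4)/(3*1.2863893) = 0.8836
Cpk = min(Cpu, Cpl) = 0.8836

0.8836


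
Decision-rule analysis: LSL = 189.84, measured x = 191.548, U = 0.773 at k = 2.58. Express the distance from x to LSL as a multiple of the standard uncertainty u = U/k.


u = U / k = 0.773 / 2.58 = 0.2996124
margin = |LSL - x| = |189.84 - 191.548| = 1.708
z = margin / u = 1.708 / 0.2996124
z = 5.7007

5.7007


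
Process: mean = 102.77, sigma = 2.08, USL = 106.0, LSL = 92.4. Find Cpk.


Cpu = (USL - mean) / (3*sigma) = (106.0 - 102.77) / (3*2.08) = 0.5176
Cpl = (mean - LSL) / (3*sigma) = (102.77 - 92.4) / (3*2.08) = 1.6619
Cpk = min(Cpu, Cpl) = 0.5176

0.5176


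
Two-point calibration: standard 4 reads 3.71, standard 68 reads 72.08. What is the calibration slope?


slope = (y2 - y1) / (x2 - x1)
= (72.08 - 3.71) / (68 - 4)
= 68.3700 / 64
= 1.0683

1.0683


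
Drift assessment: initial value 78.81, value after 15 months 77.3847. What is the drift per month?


rate = (v2 - v1) / months
= (77.3847 - 78.81) / 15
= -1.4253 / 15
= -0.0950

-0.0950


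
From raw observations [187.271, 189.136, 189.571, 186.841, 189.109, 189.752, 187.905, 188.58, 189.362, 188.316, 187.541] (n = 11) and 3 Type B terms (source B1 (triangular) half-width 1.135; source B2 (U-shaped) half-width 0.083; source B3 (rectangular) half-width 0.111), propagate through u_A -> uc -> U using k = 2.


mean = (187.271 + 189.136 + 189.571 + 186.841 + 189.109 + 189.752 + 187.905 + 188.58 + 189.362 + 188.316 + 187.541) / 11 = 188.4894545
s = sqrt(sum((x - mean)^2)/(n-1)) = 0.99037502
u_A = s / sqrt(n) = 0.99037502 / sqrt(11) = 0.2986093
u_B1 = 1.135 / sqrt(6) = 0.46336181
u_B2 = 0.083 / sqrt(2) = 0.058689863
u_B3 = 0.111 / sqrt(3) = 0.06408588
uc = sqrt(0.2986093^2 + 0.46336181^2 + 0.058689863^2 + 0.06408588^2) = 0.55805303
U = k * uc = 2 * 0.55805303
U = 1.1161

1.1161


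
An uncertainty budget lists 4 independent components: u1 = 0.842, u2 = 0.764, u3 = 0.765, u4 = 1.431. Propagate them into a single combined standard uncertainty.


uc = sqrt(0.842^2 + 0.764^2 + 0.765^2 + 1.431^2)
uc = sqrt(3.925646)
uc = 1.9813

1.9813


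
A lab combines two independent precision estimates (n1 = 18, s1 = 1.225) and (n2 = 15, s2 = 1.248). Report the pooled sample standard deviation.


s_p = sqrt(((n1-1)*s1^2 + (n2-1)*s2^2) / (n1+n2-2))
numerator = (18-1)*1.225^2 + (15-1)*1.248^2 = 25.510625 + 21.805056 = 47.315681
denominator = 18 + 15 - 2 = 31
s_p^2 = 47.315681 / 31 = 1.5263123
s_p = sqrt(1.5263123) = 1.2354

1.2354


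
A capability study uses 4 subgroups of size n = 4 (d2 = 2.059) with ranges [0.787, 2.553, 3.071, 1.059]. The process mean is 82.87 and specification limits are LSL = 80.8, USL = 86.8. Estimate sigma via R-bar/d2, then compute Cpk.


R_bar = (0.787 + 2.553 + 3.071 + 1.059) / 4 = 1.8675
sigma = R_bar / d2 = 1.8675 / 2.059 = 0.90699369
Cp = (USL - LSL)/(6*sigma) = (86.8 - 80.8)/(6*0.90699369) = 1.1025
Cpu = (86.8 - 82.87)/(3*0.90699369) = 1.4443
Cpl = (82.87 - 80.8)/(3*0.90699369) = 0.7608
Cpk = min(Cpu, Cpl) = 0.7608

0.7608
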